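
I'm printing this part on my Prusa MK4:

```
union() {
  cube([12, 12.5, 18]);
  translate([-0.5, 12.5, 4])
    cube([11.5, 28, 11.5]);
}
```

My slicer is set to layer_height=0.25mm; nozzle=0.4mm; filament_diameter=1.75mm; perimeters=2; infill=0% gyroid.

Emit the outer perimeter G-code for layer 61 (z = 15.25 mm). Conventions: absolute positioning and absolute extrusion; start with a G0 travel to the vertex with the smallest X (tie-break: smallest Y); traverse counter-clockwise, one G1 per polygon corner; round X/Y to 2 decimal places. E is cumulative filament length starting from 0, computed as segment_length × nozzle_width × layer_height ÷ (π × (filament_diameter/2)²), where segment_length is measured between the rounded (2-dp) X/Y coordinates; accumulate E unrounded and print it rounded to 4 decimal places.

G0 X-0.50 Y12.50 Z15.25
G1 X0.00 Y12.50 E0.0208
G1 X0.00 Y0.00 E0.5405
G1 X12.00 Y0.00 E1.0394
G1 X12.00 Y12.50 E1.5591
G1 X11.00 Y12.50 E1.6006
G1 X11.00 Y40.50 E2.7647
G1 X-0.50 Y40.50 E3.2429
G1 X-0.50 Y12.50 E4.4070

At z = 15.25 mm: the cube is present — its section is the full 12×12.5 rectangle; the 11.5×28 cube at (-0.5, 12.5) contributes its full rectangle; Combining (union): the 2 present regions share edge segments without overlapping in area, so areas simply add but the touching pieces fuse into one outline (the shared edge portions become interior and drop out of the boundary) — 1 connected region. The outline is a single polygon with 8 vertices. Extrusion per mm of travel: 0.4 × 0.25 / (π × 0.875²) = 0.041575. Accumulating E over each segment gives final E = 4.4070.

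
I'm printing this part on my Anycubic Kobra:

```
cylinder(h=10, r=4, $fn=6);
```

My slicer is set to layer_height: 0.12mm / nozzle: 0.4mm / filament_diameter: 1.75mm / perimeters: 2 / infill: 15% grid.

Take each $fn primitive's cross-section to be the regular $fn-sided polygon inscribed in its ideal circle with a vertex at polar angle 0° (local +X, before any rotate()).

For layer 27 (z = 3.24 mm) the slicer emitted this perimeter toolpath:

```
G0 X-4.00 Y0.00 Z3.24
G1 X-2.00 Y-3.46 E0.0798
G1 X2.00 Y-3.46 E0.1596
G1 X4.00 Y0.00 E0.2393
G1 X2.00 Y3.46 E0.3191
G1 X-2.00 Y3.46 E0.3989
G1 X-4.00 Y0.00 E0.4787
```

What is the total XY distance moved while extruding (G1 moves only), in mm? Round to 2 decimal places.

Sum the Euclidean lengths of each G1 segment: total = 23.99 mm.

23.99 mm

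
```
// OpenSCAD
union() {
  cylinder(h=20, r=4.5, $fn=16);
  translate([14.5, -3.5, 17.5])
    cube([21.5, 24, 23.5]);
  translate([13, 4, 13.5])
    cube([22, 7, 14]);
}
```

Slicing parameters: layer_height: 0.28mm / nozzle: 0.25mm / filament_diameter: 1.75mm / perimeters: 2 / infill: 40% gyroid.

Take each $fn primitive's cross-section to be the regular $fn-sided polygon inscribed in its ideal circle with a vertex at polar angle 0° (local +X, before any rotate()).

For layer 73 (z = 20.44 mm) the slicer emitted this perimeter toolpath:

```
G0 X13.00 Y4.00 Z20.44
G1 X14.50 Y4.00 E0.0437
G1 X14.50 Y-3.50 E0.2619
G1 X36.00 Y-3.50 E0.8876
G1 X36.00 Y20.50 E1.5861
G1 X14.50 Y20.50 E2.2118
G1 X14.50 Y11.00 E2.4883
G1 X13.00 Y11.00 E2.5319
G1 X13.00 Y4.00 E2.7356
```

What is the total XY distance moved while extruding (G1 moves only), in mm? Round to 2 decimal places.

Sum the Euclidean lengths of each G1 segment: total = 94.00 mm.

94.00 mm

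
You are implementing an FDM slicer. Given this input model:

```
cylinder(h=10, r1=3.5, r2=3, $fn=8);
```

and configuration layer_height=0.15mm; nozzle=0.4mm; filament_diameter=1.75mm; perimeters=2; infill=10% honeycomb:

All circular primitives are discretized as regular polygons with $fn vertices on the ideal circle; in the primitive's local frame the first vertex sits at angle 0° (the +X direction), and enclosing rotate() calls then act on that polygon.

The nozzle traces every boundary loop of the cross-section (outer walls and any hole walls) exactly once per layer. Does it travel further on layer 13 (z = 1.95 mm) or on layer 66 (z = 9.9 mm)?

Layer 13 (z = 1.95): the cone: at t=0.195 of its height the radius interpolates to r₁+(r₂−r₁)t = 3.402, giving a regular 8-gon of that circumradius (perimeter = 2·8·3.402·sin(180°/8) = 20.83 mm). So its perimeter = 20.83 mm. Layer 66 (z = 9.9): the cone (r1=3.5→r2=3) has section circumradius 3.005 here — a regular 8-gon (perimeter = 2·8·3.005·sin(180°/8) = 18.40 mm). So its perimeter = 18.40 mm. Layer 13 is larger (20.83 vs 18.40 mm).

layer 13 (z = 1.95 mm)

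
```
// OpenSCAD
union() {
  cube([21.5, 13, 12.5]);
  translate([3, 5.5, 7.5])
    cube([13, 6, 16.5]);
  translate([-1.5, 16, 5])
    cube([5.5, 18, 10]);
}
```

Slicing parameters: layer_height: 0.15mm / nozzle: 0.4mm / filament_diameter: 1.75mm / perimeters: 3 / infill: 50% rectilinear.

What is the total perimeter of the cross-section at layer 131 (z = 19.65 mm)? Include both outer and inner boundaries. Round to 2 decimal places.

38.00 mm

At z = 19.65 mm: the cube is not intersected at this z (z outside [0, 12.5]); the 13×6 cube at (3, 5.5) contributes its full rectangle (perimeter 38.00 mm); the cube at (-1.5, 16) is absent (z outside [5, 15]); Taking the union: only the 13×6 cube at (3, 5.5) is present, so the union is just that shape — boundary = 38.00 mm. Overall, the cross-section is a single solid region. Total boundary length (outer) = 38.00 mm.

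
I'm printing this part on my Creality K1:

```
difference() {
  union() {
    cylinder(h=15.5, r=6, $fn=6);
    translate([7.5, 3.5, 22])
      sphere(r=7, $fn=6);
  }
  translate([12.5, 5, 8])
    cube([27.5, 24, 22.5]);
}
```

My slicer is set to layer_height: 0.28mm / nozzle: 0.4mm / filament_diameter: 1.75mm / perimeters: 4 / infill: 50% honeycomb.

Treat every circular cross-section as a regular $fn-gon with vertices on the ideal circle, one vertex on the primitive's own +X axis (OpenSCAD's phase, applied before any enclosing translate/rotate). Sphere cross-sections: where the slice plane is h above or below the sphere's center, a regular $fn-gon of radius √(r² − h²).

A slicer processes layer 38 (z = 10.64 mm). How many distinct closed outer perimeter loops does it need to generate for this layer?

At z = 10.64 mm: the r=6 cylinder gives a regular 6-gon of circumradius 6 (constant along its height); the sphere at (7.5, 3.5) is not intersected at this z (|z−center|=11.360 > r=7); Combining (union): only the r=6 cylinder is present, so the union is just that shape — 1 connected region; the cube at (12.5, 5) (footprint 27.5×24) is included at this height; Subtracting the remaining from the first: starting from the result so far, the 27.5×24 cube at (12.5, 5) misses the remaining region (no effect) — 1 connected region. The result has 1 disconnected region.

1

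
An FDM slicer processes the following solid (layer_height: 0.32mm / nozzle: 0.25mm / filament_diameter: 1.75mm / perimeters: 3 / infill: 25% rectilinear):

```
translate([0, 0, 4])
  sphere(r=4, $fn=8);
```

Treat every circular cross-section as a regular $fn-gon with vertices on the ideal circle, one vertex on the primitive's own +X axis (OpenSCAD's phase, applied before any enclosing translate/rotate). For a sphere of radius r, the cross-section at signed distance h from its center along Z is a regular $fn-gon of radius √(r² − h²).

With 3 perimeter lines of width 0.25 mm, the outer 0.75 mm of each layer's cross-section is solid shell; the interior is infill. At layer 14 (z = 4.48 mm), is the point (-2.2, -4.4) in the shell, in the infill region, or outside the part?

outside

At z = 4.48 mm: the r=4 sphere contributes a regular 8-gon of circumradius √(4²−0.48²) = 3.971. Overall, the cross-section is a single solid region. The nearest boundary edge runs (-2.81, -2.81)→(-0.00, -3.97); distance from the point to it = 1.24 mm. The point is not inside any of the regions above, so it lies outside the cross-section (1.24 mm from the nearest boundary).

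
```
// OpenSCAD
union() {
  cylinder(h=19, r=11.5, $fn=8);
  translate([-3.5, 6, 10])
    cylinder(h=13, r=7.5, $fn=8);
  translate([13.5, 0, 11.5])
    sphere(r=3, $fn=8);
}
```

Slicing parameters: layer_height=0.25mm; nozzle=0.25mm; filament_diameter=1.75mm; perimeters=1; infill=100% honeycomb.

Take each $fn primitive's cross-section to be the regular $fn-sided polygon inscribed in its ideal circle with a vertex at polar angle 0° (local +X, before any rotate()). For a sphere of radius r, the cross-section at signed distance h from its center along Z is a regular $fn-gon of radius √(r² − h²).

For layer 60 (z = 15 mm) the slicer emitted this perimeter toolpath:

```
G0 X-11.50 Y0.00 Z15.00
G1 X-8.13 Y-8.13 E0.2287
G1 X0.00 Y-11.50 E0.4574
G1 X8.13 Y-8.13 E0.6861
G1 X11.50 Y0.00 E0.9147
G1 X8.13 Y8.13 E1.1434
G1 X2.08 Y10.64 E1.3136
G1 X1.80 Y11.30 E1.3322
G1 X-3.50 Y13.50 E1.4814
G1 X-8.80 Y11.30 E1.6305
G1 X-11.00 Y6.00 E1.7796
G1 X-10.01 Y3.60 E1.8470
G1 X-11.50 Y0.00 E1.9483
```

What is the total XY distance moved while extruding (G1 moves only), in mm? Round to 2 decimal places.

74.98 mm

Sum the Euclidean lengths of each G1 segment: total = 74.98 mm.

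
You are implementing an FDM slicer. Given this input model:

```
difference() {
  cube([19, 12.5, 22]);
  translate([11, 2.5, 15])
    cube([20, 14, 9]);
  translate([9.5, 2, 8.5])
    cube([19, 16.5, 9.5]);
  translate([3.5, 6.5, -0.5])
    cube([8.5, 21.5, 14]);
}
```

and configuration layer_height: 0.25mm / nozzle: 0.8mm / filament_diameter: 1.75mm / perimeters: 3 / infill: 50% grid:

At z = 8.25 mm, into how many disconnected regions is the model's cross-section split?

At z = 8.25 mm: the cube is present — its section is the full 19×12.5 rectangle; the cube at (11, 2.5) is not intersected at this z (z outside [15, 24]); the cube at (9.5, 2) is absent (z outside [8.5, 18]); the 8.5×21.5 cube at (3.5, 6.5) contributes its full rectangle; After the difference (first − rest): starting from the 19×12.5 cube, the 8.5×21.5 cube at (3.5, 6.5) partially overlaps it — only the 51.00 mm² overlap (of its 182.75 mm²) is removed, clipping the outline — 1 connected region. The result has 1 disconnected region.

1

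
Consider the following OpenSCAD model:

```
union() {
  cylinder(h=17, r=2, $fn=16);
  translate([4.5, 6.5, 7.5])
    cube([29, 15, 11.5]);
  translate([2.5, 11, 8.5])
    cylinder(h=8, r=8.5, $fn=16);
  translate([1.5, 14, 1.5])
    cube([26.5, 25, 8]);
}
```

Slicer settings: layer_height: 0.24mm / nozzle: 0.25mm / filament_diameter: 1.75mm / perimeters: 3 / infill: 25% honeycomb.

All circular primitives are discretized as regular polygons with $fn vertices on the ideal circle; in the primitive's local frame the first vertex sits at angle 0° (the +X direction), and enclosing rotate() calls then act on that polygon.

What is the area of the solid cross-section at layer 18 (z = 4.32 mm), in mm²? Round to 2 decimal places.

At z = 4.32 mm: the cylinder: section is a regular 16-gon, circumradius r=2 (area = (16/2)·2.000²·sin(360°/16) = 12.25 mm²); the cube at (4.5, 6.5) does not reach this height (z outside [7.5, 19]); the cylinder at (2.5, 11) does not reach this height (z outside [8.5, 16.5]); the cube at (1.5, 14) is present — its section is the full 26.5×25 rectangle (area 662.50 mm²); Merging all regions: the 2 present regions are separate (no shared area or edge), so areas and boundary lengths simply add and each stays a separate island — area = 674.75 mm². Overall, the cross-section has 2 separate islands. Net area = 674.75 mm².

674.75 mm²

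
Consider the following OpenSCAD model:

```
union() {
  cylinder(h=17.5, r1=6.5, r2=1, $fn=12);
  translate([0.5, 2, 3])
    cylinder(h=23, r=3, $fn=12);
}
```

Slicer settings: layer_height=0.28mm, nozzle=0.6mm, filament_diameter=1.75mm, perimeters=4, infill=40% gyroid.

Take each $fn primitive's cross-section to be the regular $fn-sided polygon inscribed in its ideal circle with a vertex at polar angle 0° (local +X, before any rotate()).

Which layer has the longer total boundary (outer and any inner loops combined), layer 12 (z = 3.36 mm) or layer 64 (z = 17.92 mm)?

Layer 12 (z = 3.36): the cone: at t=0.192 of its height the radius interpolates to r₁+(r₂−r₁)t = 5.444, giving a regular 12-gon of that circumradius (perimeter = 2·12·5.444·sin(180°/12) = 33.82 mm); the r=3 cylinder at (0.5, 2) gives a regular 12-gon of circumradius 3 (constant along its height) (perimeter = 2·12·3.000·sin(180°/12) = 18.63 mm); Taking the union: the r=3 cylinder at (0.5, 2) lies entirely inside the cone, so the union is just the cone — boundary = 33.82 mm. So its perimeter = 33.82 mm. Layer 64 (z = 17.92): the cone is absent (z outside [0, 17.5]); the r=3 cylinder at (0.5, 2) gives a regular 12-gon of circumradius 3 (constant along its height) (perimeter = 2·12·3.000·sin(180°/12) = 18.63 mm); Taking the union: only the r=3 cylinder at (0.5, 2) is present, so the union is just that shape — boundary = 18.63 mm. So its perimeter = 18.63 mm. Layer 12 is larger (33.82 vs 18.63 mm).

layer 12 (z = 3.36 mm)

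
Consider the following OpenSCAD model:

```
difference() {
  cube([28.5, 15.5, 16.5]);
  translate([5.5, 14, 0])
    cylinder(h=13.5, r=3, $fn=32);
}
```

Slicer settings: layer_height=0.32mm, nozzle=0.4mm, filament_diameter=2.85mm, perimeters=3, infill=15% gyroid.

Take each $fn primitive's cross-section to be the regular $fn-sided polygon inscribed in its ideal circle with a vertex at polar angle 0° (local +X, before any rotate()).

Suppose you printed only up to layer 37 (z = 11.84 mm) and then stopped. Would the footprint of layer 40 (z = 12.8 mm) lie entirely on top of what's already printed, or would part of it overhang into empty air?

Compare the two slices. At z = 11.84: the 28.5×15.5 cube contributes its full rectangle (area 441.75 mm²); the r=3 cylinder at (5.5, 14) contributes a regular 32-gon of circumradius 3 (area = (32/2)·3.000²·sin(360°/32) = 28.09 mm²); After the difference (first − rest): starting from the 28.5×15.5 cube (441.75 mm²), the r=3 cylinder at (5.5, 14) partially overlaps it — only the 22.62 mm² overlap (of its 28.09 mm²) is removed, clipping the outline — area = 419.13 mm². At z = 12.8: the cube is present — its section is the full 28.5×15.5 rectangle (area 441.75 mm²); the cylinder at (5.5, 14): section is a regular 32-gon, circumradius r=3 (area = (32/2)·3.000²·sin(360°/32) = 28.09 mm²); After the difference (first − rest): starting from the 28.5×15.5 cube (441.75 mm²), the r=3 cylinder at (5.5, 14) partially overlaps it — only the 22.62 mm² overlap (of its 28.09 mm²) is removed, clipping the outline — area = 419.13 mm². Checking containment: the cross-section at z = 12.8 is a subset of the cross-section at z = 11.84.

entirely on top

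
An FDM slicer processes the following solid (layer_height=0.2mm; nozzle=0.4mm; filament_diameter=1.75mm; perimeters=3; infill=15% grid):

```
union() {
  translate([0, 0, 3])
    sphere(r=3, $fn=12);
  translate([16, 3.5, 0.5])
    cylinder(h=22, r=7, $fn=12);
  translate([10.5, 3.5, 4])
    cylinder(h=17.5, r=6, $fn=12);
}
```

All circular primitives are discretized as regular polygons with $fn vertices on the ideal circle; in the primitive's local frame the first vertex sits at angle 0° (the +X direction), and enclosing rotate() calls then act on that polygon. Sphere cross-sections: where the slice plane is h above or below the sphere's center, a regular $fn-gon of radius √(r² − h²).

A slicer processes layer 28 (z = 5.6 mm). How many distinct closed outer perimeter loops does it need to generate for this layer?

At z = 5.6 mm: the r=3 sphere slices to a regular 12-gon of circumradius 1.497 (√(r²−h²) with h=2.6 from center); the cylinder at (16, 3.5): section is a regular 12-gon, circumradius r=7; the r=6 cylinder at (10.5, 3.5) gives a regular 12-gon of circumradius 6 (constant along its height); Taking the union: the regions partially overlap (shared area 58.57 mm²), so overlapping operands fuse into one piece — 2 connected regions. The result has 2 disconnected regions.

2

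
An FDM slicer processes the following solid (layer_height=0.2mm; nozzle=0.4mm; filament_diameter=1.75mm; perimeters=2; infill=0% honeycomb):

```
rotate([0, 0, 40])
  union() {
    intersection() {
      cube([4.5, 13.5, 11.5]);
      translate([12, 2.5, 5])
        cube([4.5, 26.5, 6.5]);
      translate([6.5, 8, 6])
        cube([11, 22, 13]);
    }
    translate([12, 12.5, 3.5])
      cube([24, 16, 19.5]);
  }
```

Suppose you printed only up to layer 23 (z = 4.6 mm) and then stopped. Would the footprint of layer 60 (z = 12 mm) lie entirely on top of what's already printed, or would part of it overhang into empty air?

entirely on top

Compare the two slices. At z = 4.6: the cube is present — its section is the full 4.5×13.5 rectangle (area 60.75 mm²); the cube at (12, 2.5) is absent (z outside [5, 11.5]); the cube at (6.5, 8) is not intersected at this z (z outside [6, 19]); After intersecting: at least one operand is absent at this height, so nothing remains; the cube at (12, 12.5) (footprint 24×16) is included at this height (area 384.00 mm²); Combining (union): only the 24×16 cube at (12, 12.5) is present, so the union is just that shape — area = 384.00 mm²; (rotated 40° about Z; rotation is an isometry so areas/perimeters/island counts are preserved). At z = 12: the cube is absent (z outside [0, 11.5]); the cube at (12, 2.5) is not intersected at this z (z outside [5, 11.5]); the cube at (6.5, 8) is present — its section is the full 11×22 rectangle (area 242.00 mm²); Taking the intersection: at least one operand is absent at this height, so nothing remains; the cube at (12, 12.5) (footprint 24×16) is included at this height (area 384.00 mm²); Taking the union: only the 24×16 cube at (12, 12.5) is present, so the union is just that shape — area = 384.00 mm²; (whole slice rotated 40° about Z — lengths, areas and connectivity unchanged). Checking containment: the cross-section at z = 12 is a subset of the cross-section at z = 4.6.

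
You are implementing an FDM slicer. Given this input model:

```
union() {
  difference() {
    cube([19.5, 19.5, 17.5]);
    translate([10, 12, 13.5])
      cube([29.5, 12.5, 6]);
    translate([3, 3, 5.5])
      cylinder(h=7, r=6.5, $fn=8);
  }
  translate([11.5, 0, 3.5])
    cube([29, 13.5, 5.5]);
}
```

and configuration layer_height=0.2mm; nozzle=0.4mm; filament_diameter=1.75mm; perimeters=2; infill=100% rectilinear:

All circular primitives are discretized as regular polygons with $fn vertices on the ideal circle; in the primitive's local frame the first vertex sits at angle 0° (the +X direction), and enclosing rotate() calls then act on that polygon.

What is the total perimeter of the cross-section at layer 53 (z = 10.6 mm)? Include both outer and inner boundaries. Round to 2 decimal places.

77.93 mm

At z = 10.6 mm: the cube is present — its section is the full 19.5×19.5 rectangle (perimeter 78.00 mm); the cube at (10, 12) is absent (z outside [13.5, 19.5]); the cylinder at (3, 3): section is a regular 8-gon, circumradius r=6.5 (perimeter = 2·8·6.500·sin(180°/8) = 39.80 mm); After the difference (first − rest): starting from the 19.5×19.5 cube, the r=6.5 cylinder at (3, 3) partially overlaps it — only the 74.15 mm² overlap (of its 119.50 mm²) is removed, clipping the outline — boundary = 77.93 mm; the cube at (11.5, 0) is absent (z outside [3.5, 9]); Merging all regions: only that combined region is present, so the union is just that shape — boundary = 77.93 mm. Overall, the cross-section is a single solid region. Total boundary length (outer) = 77.93 mm.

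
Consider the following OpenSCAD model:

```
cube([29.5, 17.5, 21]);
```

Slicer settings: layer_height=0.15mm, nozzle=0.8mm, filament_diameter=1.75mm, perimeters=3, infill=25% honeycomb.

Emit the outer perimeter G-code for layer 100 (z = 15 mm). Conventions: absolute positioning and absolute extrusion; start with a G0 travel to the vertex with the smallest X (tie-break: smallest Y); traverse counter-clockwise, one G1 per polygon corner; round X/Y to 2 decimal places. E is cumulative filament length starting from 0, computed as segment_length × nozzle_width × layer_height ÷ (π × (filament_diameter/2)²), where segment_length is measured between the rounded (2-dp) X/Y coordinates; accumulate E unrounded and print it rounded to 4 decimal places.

At z = 15 mm: the 29.5×17.5 cube contributes its full rectangle. The outline is a single polygon with 4 vertices. Extrusion per mm of travel: 0.8 × 0.15 / (π × 0.875²) = 0.049890. Accumulating E over each segment gives final E = 4.6897.

G0 X0.00 Y0.00 Z15.00
G1 X29.50 Y0.00 E1.4718
G1 X29.50 Y17.50 E2.3448
G1 X0.00 Y17.50 E3.8166
G1 X0.00 Y0.00 E4.6897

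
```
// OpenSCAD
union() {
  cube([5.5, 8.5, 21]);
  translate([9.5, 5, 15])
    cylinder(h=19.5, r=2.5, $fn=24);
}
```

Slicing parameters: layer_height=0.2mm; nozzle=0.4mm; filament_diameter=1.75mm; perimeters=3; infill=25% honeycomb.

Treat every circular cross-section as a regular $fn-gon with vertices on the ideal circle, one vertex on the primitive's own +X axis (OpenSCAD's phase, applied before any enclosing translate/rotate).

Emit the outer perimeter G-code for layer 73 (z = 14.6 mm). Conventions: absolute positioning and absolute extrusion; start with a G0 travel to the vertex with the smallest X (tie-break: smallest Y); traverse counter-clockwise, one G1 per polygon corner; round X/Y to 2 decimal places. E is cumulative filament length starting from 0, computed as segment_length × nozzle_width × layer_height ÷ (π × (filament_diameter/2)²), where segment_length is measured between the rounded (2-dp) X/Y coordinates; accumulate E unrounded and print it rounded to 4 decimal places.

G0 X0.00 Y0.00 Z14.60
G1 X5.50 Y0.00 E0.1829
G1 X5.50 Y8.50 E0.4656
G1 X0.00 Y8.50 E0.6486
G1 X0.00 Y0.00 E0.9313

At z = 14.6 mm: the cube is present — its section is the full 5.5×8.5 rectangle; the cylinder at (9.5, 5) is absent (z outside [15, 34.5]); Combining (union): only the 5.5×8.5 cube is present, so the union is just that shape — 1 connected region. The outline is a single polygon with 4 vertices. Extrusion per mm of travel: 0.4 × 0.2 / (π × 0.875²) = 0.033260. Accumulating E over each segment gives final E = 0.9313.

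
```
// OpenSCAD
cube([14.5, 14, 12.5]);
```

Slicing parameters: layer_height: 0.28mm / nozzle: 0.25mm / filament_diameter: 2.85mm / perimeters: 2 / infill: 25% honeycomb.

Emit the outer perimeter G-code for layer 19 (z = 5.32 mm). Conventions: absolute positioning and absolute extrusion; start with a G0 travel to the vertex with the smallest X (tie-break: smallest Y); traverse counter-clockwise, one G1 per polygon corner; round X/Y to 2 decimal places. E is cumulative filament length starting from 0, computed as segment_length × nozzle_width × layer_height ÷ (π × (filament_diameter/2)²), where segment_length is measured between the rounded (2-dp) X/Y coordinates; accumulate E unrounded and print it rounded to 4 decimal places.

G0 X0.00 Y0.00 Z5.32
G1 X14.50 Y0.00 E0.1591
G1 X14.50 Y14.00 E0.3127
G1 X0.00 Y14.00 E0.4718
G1 X0.00 Y0.00 E0.6255

At z = 5.32 mm: the 14.5×14 cube contributes its full rectangle. The outline is a single polygon with 4 vertices. Extrusion per mm of travel: 0.25 × 0.28 / (π × 1.425²) = 0.010973. Accumulating E over each segment gives final E = 0.6255.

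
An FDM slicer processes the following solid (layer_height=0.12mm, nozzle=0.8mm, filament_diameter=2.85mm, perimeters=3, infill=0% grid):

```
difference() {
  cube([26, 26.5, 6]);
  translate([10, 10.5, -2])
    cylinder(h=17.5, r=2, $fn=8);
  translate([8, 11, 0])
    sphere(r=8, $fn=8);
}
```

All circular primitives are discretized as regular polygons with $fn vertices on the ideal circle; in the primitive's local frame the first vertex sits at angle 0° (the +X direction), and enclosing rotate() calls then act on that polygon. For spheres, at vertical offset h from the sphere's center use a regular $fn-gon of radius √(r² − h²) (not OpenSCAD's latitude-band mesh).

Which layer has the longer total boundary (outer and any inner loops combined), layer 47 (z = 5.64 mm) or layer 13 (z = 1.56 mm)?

layer 13 (z = 1.56 mm)

Layer 47 (z = 5.64): the cube (footprint 26×26.5) is included at this height (perimeter 105.00 mm); the r=2 cylinder at (10, 10.5) gives a regular 8-gon of circumradius 2 (constant along its height) (perimeter = 2·8·2.000·sin(180°/8) = 12.25 mm); the r=8 sphere at (8, 11) slices to a regular 8-gon of circumradius 5.674 (√(r²−h²) with h=5.64 from center) (perimeter = 2·8·5.674·sin(180°/8) = 34.74 mm); After the difference (first − rest): starting from the 26×26.5 cube, the r=2 cylinder at (10, 10.5) lies wholly inside it (removes its full 11.31 mm² and its 12.25 mm outline becomes a hole wall); the r=8 sphere at (8, 11) partially overlaps it — only the 79.73 mm² overlap (of its 91.05 mm²) is removed, clipping the outline — boundary (outer + 1 inner loop) = 139.74 mm. So its perimeter = 139.74 mm. Layer 13 (z = 1.56): the cube is present — its section is the full 26×26.5 rectangle (perimeter 105.00 mm); the cylinder at (10, 10.5): section is a regular 8-gon, circumradius r=2 (perimeter = 2·8·2.000·sin(180°/8) = 12.25 mm); the r=8 sphere at (8, 11) contributes a regular 8-gon of circumradius √(8²−1.56²) = 7.846 (perimeter = 2·8·7.846·sin(180°/8) = 48.04 mm); Taking the first minus the rest: starting from the 26×26.5 cube, the r=2 cylinder at (10, 10.5) lies wholly inside it (removes its full 11.31 mm² and its 12.25 mm outline becomes a hole wall); the r=8 sphere at (8, 11) partially overlaps it — only the 162.82 mm² overlap (of its 174.14 mm²) is removed, clipping the outline — boundary (outer + 1 inner loop) = 153.04 mm. So its perimeter = 153.04 mm. Layer 13 is larger (153.04 vs 139.74 mm).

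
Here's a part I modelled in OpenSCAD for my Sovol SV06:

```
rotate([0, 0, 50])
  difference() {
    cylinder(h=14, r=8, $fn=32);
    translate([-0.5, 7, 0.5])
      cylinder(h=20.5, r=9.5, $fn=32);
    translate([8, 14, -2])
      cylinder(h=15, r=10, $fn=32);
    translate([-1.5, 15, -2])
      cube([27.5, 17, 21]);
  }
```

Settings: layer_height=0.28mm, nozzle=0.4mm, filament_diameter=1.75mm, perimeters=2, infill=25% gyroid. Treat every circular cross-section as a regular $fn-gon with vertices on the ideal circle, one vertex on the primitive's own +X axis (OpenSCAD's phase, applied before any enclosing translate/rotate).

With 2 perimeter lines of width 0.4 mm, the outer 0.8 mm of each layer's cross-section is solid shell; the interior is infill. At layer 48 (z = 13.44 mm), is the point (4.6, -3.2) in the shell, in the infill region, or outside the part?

At z = 13.44 mm: the r=8 cylinder contributes a regular 32-gon of circumradius 8; the cylinder at (-0.5, 7): section is a regular 32-gon, circumradius r=9.5; the cylinder at (8, 14) is not intersected at this z (z outside [-2, 13]); the cube at (-1.5, 15) is present — its section is the full 27.5×17 rectangle; Subtracting the remaining from the first: starting from the r=8 cylinder, the r=9.5 cylinder at (-0.5, 7) partially overlaps it — only the 118.70 mm² overlap (of its 281.71 mm²) is removed, clipping the outline; the 27.5×17 cube at (-1.5, 15) misses the remaining region (no effect) — 1 connected region; (whole slice rotated 50° about Z — lengths, areas and connectivity unchanged). Overall, the cross-section is a single solid region. Undo the 50° rotation: the query point maps to (0.505, -5.581) in the un-rotated model frame. The nearest boundary edge runs (1.56, -7.85)→(-0.00, -8.00); distance from the point to it = 2.36 mm. The point is inside the cross-section and 2.36 mm from the nearest boundary — more than the 0.8 mm shell width (2 × 0.4), so it's in the infill interior.

infill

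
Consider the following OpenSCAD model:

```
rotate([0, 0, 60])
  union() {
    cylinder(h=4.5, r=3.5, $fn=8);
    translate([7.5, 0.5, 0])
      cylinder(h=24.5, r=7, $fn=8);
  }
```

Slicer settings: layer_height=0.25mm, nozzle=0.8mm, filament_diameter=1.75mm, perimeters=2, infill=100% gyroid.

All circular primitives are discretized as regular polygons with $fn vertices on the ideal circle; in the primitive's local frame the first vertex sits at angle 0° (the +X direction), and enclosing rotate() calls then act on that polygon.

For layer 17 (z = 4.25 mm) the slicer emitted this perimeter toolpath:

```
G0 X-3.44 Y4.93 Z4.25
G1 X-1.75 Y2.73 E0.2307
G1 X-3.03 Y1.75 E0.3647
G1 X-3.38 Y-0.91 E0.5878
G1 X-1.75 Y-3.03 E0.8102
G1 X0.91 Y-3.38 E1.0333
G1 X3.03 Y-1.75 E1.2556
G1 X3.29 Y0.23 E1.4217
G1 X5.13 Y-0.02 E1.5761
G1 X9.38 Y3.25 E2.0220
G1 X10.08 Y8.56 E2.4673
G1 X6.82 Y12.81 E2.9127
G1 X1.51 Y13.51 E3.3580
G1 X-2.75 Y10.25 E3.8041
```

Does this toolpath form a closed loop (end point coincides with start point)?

Start point (G0): (-3.44, 4.93). End point (last G1): the path does not return to the start — open.

no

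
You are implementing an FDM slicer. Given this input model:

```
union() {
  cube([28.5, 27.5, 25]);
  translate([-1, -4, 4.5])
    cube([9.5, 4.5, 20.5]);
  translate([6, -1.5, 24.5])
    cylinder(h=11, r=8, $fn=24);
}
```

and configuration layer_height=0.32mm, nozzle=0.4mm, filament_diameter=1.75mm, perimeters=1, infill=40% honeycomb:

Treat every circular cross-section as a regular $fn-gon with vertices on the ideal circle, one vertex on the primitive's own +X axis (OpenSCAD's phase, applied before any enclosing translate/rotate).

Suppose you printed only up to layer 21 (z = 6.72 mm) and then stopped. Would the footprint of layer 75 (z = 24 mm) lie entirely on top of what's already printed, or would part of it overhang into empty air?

Compare the two slices. At z = 6.72: the cube is present — its section is the full 28.5×27.5 rectangle (area 783.75 mm²); the cube at (-1, -4) (footprint 9.5×4.5) is included at this height (area 42.75 mm²); the cylinder at (6, -1.5) is not intersected at this z (z outside [24.5, 35.5]); Taking the union: the regions partially overlap — summed areas 826.50 mm² minus the doubly-counted overlap 4.25 mm² gives 822.25 mm² — area = 822.25 mm². At z = 24: the cube is present — its section is the full 28.5×27.5 rectangle (area 783.75 mm²); the cube at (-1, -4) (footprint 9.5×4.5) is included at this height (area 42.75 mm²); the cylinder at (6, -1.5) is absent (z outside [24.5, 35.5]); Combining (union): the regions partially overlap — summed areas 826.50 mm² minus the doubly-counted overlap 4.25 mm² gives 822.25 mm² — area = 822.25 mm². Checking containment: the cross-section at z = 24 is a subset of the cross-section at z = 6.72.

entirely on top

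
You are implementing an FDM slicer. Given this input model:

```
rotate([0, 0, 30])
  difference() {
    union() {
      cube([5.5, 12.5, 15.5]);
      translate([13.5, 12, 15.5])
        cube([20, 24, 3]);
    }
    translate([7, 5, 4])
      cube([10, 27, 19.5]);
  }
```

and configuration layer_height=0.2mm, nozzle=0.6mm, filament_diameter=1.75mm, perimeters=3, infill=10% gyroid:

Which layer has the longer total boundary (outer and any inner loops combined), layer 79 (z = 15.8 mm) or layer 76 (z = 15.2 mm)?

Layer 79 (z = 15.8): the cube is absent (z outside [0, 15.5]); the 20×24 cube at (13.5, 12) contributes its full rectangle (perimeter 88.00 mm); Taking the union: only the 20×24 cube at (13.5, 12) is present, so the union is just that shape — boundary = 88.00 mm; the cube at (7, 5) is present — its section is the full 10×27 rectangle (perimeter 74.00 mm); Subtracting the remaining from the first: starting from that combined region, the 10×27 cube at (7, 5) partially overlaps it — only the 70.00 mm² overlap (of its 270.00 mm²) is removed, clipping the outline — boundary = 88.00 mm; (rotated 30° about Z; rotation is an isometry so areas/perimeters/island counts are preserved). So its perimeter = 88.00 mm. Layer 76 (z = 15.2): the cube (footprint 5.5×12.5) is included at this height (perimeter 36.00 mm); the cube at (13.5, 12) does not reach this height (z outside [15.5, 18.5]); Taking the union: only the 5.5×12.5 cube is present, so the union is just that shape — boundary = 36.00 mm; the 10×27 cube at (7, 5) contributes its full rectangle (perimeter 74.00 mm); Subtracting the remaining from the first: starting from the result so far, the 10×27 cube at (7, 5) misses the remaining region (no effect) — boundary = 36.00 mm; (rotated 30° about Z; rotation is an isometry so areas/perimeters/island counts are preserved). So its perimeter = 36.00 mm. Layer 79 is larger (88.00 vs 36.00 mm).

layer 79 (z = 15.8 mm)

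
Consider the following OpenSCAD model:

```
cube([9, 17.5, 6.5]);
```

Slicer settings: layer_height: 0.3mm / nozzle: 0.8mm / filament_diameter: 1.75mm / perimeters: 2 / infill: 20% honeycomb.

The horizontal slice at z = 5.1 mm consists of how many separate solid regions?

1

At z = 5.1 mm: the cube (footprint 9×17.5) is included at this height. The result has 1 disconnected region.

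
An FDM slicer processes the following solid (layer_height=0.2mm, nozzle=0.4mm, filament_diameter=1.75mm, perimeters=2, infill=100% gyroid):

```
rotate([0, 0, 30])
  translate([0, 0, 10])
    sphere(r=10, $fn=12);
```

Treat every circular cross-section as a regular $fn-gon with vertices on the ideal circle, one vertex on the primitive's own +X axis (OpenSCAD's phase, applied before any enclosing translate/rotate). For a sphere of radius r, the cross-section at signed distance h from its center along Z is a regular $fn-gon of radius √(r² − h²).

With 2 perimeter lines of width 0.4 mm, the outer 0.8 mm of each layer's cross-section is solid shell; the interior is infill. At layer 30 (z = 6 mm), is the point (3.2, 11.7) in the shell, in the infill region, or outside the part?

outside

At z = 6 mm: the r=10 sphere contributes a regular 12-gon of circumradius √(10²−4²) = 9.165; (whole slice rotated 30° about Z — lengths, areas and connectivity unchanged). Overall, the cross-section is a single solid region. Undo the 30° rotation: the query point maps to (8.621, 8.532) in the un-rotated model frame. The nearest boundary edge runs (7.94, 4.58)→(4.58, 7.94); distance from the point to it = 3.28 mm. The point is not inside any of the regions above, so it lies outside the cross-section (3.28 mm from the nearest boundary).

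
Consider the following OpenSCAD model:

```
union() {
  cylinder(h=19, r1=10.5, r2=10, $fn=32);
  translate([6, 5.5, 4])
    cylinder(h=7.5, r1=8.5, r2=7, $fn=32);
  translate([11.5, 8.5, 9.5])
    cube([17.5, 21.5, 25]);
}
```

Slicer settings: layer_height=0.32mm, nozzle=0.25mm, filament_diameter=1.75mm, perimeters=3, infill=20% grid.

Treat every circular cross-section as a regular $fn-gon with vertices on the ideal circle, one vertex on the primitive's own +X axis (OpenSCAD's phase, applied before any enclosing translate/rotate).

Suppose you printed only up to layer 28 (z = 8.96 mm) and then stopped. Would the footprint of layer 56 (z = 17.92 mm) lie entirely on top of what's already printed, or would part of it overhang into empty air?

part overhangs

Compare the two slices. At z = 8.96: the cone: at t=0.472 of its height the radius interpolates to r₁+(r₂−r₁)t = 10.264, giving a regular 32-gon of that circumradius (area = (32/2)·10.264²·sin(360°/32) = 328.86 mm²); the cone at (6, 5.5) contributes a regular 32-gon of circumradius 7.508 (interpolated between r1=8.5 and r2=7 at t=0.661) (area = (32/2)·7.508²·sin(360°/32) = 175.96 mm²); the cube at (11.5, 8.5) does not reach this height (z outside [9.5, 34.5]); Combining (union): the regions partially overlap — summed areas 504.81 mm² minus the doubly-counted overlap 104.31 mm² gives 400.50 mm² — area = 400.50 mm². At z = 17.92: the cone contributes a regular 32-gon of circumradius 10.028 (interpolated between r1=10.5 and r2=10 at t=0.943) (area = (32/2)·10.028²·sin(360°/32) = 313.92 mm²); the cone at (6, 5.5) is not intersected at this z (z outside [4, 11.5]); the cube at (11.5, 8.5) (footprint 17.5×21.5) is included at this height (area 376.25 mm²); Taking the union: the 2 present regions are separate (no shared area or edge), so areas and boundary lengths simply add and each stays a separate island — area = 690.17 mm². Checking containment: at z = 17.92 the cross-section extends beyond the z = 8.96 cross-section by about 374.68 mm².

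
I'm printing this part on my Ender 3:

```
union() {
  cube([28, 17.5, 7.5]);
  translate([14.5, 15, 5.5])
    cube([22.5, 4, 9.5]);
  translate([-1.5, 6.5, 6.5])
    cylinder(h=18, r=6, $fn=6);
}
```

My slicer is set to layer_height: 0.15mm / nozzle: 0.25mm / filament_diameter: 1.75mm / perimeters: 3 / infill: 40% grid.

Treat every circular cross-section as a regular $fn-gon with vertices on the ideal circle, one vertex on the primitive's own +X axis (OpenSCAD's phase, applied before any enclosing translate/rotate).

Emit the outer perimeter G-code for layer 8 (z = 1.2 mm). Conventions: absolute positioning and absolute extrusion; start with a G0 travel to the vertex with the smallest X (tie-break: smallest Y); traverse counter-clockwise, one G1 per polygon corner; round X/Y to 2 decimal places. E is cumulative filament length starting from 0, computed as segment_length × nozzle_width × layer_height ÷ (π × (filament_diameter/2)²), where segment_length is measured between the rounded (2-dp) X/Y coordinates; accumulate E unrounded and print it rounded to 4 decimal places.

At z = 1.2 mm: the cube (footprint 28×17.5) is included at this height; the cube at (14.5, 15) does not reach this height (z outside [5.5, 15]); the cylinder at (-1.5, 6.5) does not reach this height (z outside [6.5, 24.5]); Combining (union): only the 28×17.5 cube is present, so the union is just that shape — 1 connected region. The outline is a single polygon with 4 vertices. Extrusion per mm of travel: 0.25 × 0.15 / (π × 0.875²) = 0.015591. Accumulating E over each segment gives final E = 1.4188.

G0 X0.00 Y0.00 Z1.20
G1 X28.00 Y0.00 E0.4365
G1 X28.00 Y17.50 E0.7094
G1 X0.00 Y17.50 E1.1459
G1 X0.00 Y0.00 E1.4188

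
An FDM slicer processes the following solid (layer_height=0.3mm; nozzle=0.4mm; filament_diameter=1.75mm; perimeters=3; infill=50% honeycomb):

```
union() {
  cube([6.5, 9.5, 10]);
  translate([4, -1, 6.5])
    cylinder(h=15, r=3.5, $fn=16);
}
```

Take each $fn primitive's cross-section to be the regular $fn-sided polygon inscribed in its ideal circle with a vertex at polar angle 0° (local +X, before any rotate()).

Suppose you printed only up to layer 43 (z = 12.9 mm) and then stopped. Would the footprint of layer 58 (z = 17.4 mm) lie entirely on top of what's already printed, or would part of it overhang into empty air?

entirely on top

Compare the two slices. At z = 12.9: the cube is not intersected at this z (z outside [0, 10]); the r=3.5 cylinder at (4, -1) gives a regular 16-gon of circumradius 3.5 (constant along its height) (area = (16/2)·3.500²·sin(360°/16) = 37.50 mm²); Merging all regions: only the r=3.5 cylinder at (4, -1) is present, so the union is just that shape — area = 37.50 mm². At z = 17.4: the cube is absent (z outside [0, 10]); the r=3.5 cylinder at (4, -1) gives a regular 16-gon of circumradius 3.5 (constant along its height) (area = (16/2)·3.500²·sin(360°/16) = 37.50 mm²); Merging all regions: only the r=3.5 cylinder at (4, -1) is present, so the union is just that shape — area = 37.50 mm². Checking containment: the cross-section at z = 17.4 is a subset of the cross-section at z = 12.9.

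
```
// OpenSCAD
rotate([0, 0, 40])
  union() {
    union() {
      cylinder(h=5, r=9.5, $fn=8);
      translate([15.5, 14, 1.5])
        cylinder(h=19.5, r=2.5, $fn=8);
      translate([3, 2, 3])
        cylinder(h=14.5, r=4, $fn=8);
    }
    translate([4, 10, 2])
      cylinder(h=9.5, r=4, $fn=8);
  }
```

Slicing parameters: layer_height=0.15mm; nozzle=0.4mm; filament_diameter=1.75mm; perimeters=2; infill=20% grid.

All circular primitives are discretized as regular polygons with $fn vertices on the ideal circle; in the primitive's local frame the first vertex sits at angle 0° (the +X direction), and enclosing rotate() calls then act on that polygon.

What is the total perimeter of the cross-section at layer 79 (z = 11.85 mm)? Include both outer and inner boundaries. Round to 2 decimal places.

At z = 11.85 mm: the cylinder is absent (z outside [0, 5]); the r=2.5 cylinder at (15.5, 14) contributes a regular 8-gon of circumradius 2.5 (perimeter = 2·8·2.500·sin(180°/8) = 15.31 mm); the r=4 cylinder at (3, 2) gives a regular 8-gon of circumradius 4 (constant along its height) (perimeter = 2·8·4.000·sin(180°/8) = 24.49 mm); Taking the union: the 2 present regions are separate (no shared area or edge), so areas and boundary lengths simply add and each stays a separate island — boundary = 39.80 mm; the cylinder at (4, 10) does not reach this height (z outside [2, 11.5]); Combining (union): only that combined region is present, so the union is just that shape — boundary = 39.80 mm; (rotated 40° about Z; rotation is an isometry so areas/perimeters/island counts are preserved). Overall, the cross-section has 2 separate islands. Total boundary length (outer) = 39.80 mm.

39.80 mm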